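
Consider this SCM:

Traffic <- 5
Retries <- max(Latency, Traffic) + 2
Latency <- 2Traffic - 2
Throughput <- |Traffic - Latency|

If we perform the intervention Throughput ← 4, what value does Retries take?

10

Under do(Throughput=4), the mechanism Throughput <- |Traffic - Latency| is discarded; Throughput is fixed at 4.
Since Retries is not a descendant of the intervened variable, it is unaffected.
Latency = 2Traffic - 2  [with Traffic=5]  = 8
Retries = max(Latency, Traffic) + 2  [with Latency=8, Traffic=5]  = 10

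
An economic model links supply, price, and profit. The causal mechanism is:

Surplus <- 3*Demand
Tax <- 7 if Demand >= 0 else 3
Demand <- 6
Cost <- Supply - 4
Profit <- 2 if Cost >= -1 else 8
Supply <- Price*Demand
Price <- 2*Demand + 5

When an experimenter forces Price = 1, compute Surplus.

18

Under do(Price=1), the mechanism Price <- 2*Demand + 5 is discarded; Price is fixed at 1.
No directed path runs from Price to Surplus, so Surplus keeps its natural value.
Surplus = 3*Demand  [with Demand=6]  = 18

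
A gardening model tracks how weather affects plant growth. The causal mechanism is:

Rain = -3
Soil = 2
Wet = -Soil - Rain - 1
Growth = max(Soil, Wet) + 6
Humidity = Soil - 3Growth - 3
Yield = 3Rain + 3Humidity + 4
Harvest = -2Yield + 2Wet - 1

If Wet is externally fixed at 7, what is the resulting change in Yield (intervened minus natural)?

The intervention breaks the incoming arrows to Wet: Wet = -Soil - Rain - 1 no longer applies, and Wet = 7.
Growth = max(Soil, Wet) + 6  [with Soil=2, Wet=7]  = 13
Humidity = Soil - 3Growth - 3  [with Soil=2, Growth=13]  = -40
Yield = 3Rain + 3Humidity + 4  [with Rain=-3, Humidity=-40]  = -125
Without intervention: Wet = -Soil - Rain - 1  [with Soil=2, Rain=-3]  = 0; Growth = max(Soil, Wet) + 6  [with Soil=2, Wet=0]  = 8; Humidity = Soil - 3Growth - 3  [with Soil=2, Growth=8]  = -25; Yield = 3Rain + 3Humidity + 4  [with Rain=-3, Humidity=-25]  = -80.
Change = -125 − (-80) = -45.

-45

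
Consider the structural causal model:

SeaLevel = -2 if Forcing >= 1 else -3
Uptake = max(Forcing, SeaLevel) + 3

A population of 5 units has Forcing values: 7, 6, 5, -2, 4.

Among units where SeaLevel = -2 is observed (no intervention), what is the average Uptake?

8.5

E[Uptake|SeaLevel=-2] averages over only the 4 units with SeaLevel=-2 (Forcing = 7, 6, 5, 4): Uptake = 10, 9, 8, 7, mean 8.5.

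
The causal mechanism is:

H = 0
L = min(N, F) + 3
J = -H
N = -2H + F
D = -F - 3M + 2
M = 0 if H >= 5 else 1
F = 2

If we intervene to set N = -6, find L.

-3

The intervention breaks the incoming arrows to N: N = -2H + F no longer applies, and N = -6.
L = min(N, F) + 3  [with N=-6, F=2]  = -3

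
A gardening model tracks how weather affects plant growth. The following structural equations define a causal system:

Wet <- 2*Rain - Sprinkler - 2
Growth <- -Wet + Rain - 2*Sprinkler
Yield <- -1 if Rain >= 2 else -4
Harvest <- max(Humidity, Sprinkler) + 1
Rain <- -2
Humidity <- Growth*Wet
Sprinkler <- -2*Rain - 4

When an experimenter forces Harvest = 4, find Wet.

Intervening sets Harvest = 4 and removes its equation (Harvest <- max(Humidity, Sprinkler) + 1).
Wet is not downstream of the intervention, so its value is determined by the original equations.
Sprinkler = -2*Rain - 4  [with Rain=-2]  = 0
Wet = 2*Rain - Sprinkler - 2  [with Rain=-2, Sprinkler=0]  = -6

-6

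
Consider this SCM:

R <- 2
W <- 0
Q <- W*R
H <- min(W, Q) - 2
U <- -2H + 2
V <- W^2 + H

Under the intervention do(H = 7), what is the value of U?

-12

Intervening sets H = 7 and removes its equation (H <- min(W, Q) - 2).
U = -2H + 2  [with H=7]  = -12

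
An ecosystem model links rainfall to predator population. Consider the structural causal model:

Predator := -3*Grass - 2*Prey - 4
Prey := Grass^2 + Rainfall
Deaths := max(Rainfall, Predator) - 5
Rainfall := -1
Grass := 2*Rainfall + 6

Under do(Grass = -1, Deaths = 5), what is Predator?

The joint intervention fixes Grass = -1, Deaths = 5, removing each variable's own equation.
Prey = Grass^2 + Rainfall  [with Grass=-1, Rainfall=-1]  = 0
Predator = -3*Grass - 2*Prey - 4  [with Grass=-1, Prey=0]  = -1

-1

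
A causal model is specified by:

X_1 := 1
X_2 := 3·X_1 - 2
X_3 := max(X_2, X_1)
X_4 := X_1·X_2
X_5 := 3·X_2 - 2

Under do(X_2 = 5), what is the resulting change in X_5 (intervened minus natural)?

do(X_2=5) replaces the equation X_2 := 3·X_1 - 2 with the constant X_2 = 5.
X_5 = 3·X_2 - 2  [with X_2=5]  = 13
Without intervention: X_2 = 3·X_1 - 2  [with X_1=1]  = 1; X_5 = 3·X_2 - 2  [with X_2=1]  = 1.
Change = 13 − 1 = 12.

12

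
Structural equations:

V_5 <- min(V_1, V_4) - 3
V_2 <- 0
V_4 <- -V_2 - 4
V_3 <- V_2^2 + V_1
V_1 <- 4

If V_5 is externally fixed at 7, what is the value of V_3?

4

do(V_5=7) replaces the equation V_5 <- min(V_1, V_4) - 3 with the constant V_5 = 7.
V_3 is not downstream of the intervention, so its value is determined by the original equations.
V_3 = V_2^2 + V_1  [with V_2=0, V_1=4]  = 4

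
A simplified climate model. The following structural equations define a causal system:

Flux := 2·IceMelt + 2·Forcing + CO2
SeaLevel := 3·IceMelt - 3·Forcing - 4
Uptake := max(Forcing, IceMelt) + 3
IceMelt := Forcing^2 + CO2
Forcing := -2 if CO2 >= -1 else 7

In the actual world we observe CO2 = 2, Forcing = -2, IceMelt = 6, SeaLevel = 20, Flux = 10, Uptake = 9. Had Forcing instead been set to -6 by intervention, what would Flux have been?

66

do(Forcing=-6) replaces the equation Forcing := -2 if CO2 >= -1 else 7 with the constant Forcing = -6.
IceMelt = Forcing^2 + CO2  [with Forcing=-6, CO2=2]  = 38
Flux = 2·IceMelt + 2·Forcing + CO2  [with IceMelt=38, Forcing=-6, CO2=2]  = 66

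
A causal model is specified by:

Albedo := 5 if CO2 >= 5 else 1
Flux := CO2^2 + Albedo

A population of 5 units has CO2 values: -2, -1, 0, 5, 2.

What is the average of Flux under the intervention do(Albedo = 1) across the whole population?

7.8

Every unit gets Albedo=1 under the intervention. Flux values become 5, 2, 1, 26, 5; E[Flux|do(Albedo=1)] = 7.8.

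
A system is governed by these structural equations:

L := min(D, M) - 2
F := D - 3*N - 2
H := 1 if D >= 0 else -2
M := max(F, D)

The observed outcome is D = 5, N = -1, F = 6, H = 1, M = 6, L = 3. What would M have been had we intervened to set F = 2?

5

do(F=2) replaces the equation F := D - 3*N - 2 with the constant F = 2.
M = max(F, D)  [with F=2, D=5]  = 5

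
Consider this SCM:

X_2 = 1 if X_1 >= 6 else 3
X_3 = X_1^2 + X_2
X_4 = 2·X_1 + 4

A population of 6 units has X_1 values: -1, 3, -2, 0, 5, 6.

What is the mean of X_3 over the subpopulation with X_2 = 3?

Observing X_2=3 restricts to units where X_2's equation naturally yields 3: X_1 ∈ {-1, 3, -2, 0, 5}. In that subpopulation X_3 = 4, 12, 7, 3, 28, mean 10.8.

10.8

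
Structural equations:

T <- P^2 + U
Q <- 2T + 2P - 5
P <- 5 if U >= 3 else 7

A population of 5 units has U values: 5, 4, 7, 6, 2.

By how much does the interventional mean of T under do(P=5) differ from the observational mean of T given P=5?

-0.7

Every unit gets P=5 under the intervention. T values become 30, 29, 32, 31, 27; E[T|do(P=5)] = 29.8.
Observing P=5 restricts to units where P's equation naturally yields 5: U ∈ {5, 4, 7, 6}. In that subpopulation T = 30, 29, 32, 31, mean 30.5.
Difference = 29.8 − 30.5 = -0.7.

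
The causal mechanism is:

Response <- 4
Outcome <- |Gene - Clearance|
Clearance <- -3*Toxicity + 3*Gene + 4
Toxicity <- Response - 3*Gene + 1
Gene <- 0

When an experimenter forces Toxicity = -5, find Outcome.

19

do(Toxicity=-5) replaces the equation Toxicity <- Response - 3*Gene + 1 with the constant Toxicity = -5.
Clearance = -3*Toxicity + 3*Gene + 4  [with Toxicity=-5, Gene=0]  = 19
Outcome = |Gene - Clearance|  [with Gene=0, Clearance=19]  = 19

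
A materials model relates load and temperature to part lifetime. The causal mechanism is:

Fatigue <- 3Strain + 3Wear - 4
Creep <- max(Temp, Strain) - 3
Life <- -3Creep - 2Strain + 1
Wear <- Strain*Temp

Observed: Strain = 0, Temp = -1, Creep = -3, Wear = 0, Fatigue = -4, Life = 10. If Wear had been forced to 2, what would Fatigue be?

2

Intervening sets Wear = 2 and removes its equation (Wear <- Strain*Temp).
Fatigue = 3Strain + 3Wear - 4  [with Strain=0, Wear=2]  = 2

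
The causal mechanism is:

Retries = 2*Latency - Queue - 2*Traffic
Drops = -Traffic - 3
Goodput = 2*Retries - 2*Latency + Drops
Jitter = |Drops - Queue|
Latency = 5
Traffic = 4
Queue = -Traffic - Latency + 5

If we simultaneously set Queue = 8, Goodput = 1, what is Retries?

Setting Queue = 8, Goodput = 1 by intervention discards those variables' equations.
Retries = 2*Latency - Queue - 2*Traffic  [with Latency=5, Queue=8, Traffic=4]  = -6

-6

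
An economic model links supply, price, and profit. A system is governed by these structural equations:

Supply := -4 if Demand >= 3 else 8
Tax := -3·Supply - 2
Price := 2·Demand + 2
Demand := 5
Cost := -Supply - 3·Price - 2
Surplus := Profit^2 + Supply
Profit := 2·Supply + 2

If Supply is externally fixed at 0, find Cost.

-38

The intervention breaks the incoming arrows to Supply: Supply := -4 if Demand >= 3 else 8 no longer applies, and Supply = 0.
Price = 2·Demand + 2  [with Demand=5]  = 12
Cost = -Supply - 3·Price - 2  [with Supply=0, Price=12]  = -38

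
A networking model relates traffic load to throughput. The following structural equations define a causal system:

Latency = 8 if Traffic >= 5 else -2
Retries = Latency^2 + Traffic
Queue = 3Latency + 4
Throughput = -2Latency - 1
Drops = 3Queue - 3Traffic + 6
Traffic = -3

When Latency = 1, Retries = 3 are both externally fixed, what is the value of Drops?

The joint intervention fixes Latency = 1, Retries = 3, removing each variable's own equation.
Queue = 3Latency + 4  [with Latency=1]  = 7
Drops = 3Queue - 3Traffic + 6  [with Queue=7, Traffic=-3]  = 36

36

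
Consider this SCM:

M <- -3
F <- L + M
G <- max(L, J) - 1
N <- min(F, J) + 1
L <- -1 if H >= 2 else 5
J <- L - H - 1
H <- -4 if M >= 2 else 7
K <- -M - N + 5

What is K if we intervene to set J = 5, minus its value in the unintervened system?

-5

do(J=5) replaces the equation J <- L - H - 1 with the constant J = 5.
H = -4 if M >= 2 else 7  [with M=-3]  = 7
L = -1 if H >= 2 else 5  [with H=7]  = -1
F = L + M  [with L=-1, M=-3]  = -4
N = min(F, J) + 1  [with F=-4, J=5]  = -3
K = -M - N + 5  [with M=-3, N=-3]  = 11
Without intervention: H = -4 if M >= 2 else 7  [with M=-3]  = 7; L = -1 if H >= 2 else 5  [with H=7]  = -1; F = L + M  [with L=-1, M=-3]  = -4; J = L - H - 1  [with L=-1, H=7]  = -9; N = min(F, J) + 1  [with F=-4, J=-9]  = -8; K = -M - N + 5  [with M=-3, N=-8]  = 16.
Change = 11 − 16 = -5.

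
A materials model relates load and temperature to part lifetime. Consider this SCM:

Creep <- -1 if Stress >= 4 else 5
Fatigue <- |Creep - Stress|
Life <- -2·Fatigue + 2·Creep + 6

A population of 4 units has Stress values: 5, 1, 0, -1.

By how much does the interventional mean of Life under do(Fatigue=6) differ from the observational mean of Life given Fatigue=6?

The intervention sets Fatigue=6 in all 4 units regardless of Stress. Recomputing Life per unit gives -8, 4, 4, 4; average 1.
E[Life|Fatigue=6] averages over only the 2 units with Fatigue=6 (Stress = 5, -1): Life = -8, 4, mean -2.
Difference = 1 − (-2) = 3.

3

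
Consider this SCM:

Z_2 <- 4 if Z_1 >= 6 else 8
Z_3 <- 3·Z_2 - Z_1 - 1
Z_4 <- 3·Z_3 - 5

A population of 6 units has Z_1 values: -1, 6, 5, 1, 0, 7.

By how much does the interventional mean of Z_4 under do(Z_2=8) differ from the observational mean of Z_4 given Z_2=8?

-5.25

do(Z_2=8) breaks Z_2's dependence on Z_1. With Z_2=8 fixed, Z_4 across the units is 67, 46, 49, 61, 64, 43, mean 55.
Observing Z_2=8 restricts to units where Z_2's equation naturally yields 8: Z_1 ∈ {-1, 5, 1, 0}. In that subpopulation Z_4 = 67, 49, 61, 64, mean 60.25.
Difference = 55 − 60.25 = -5.25.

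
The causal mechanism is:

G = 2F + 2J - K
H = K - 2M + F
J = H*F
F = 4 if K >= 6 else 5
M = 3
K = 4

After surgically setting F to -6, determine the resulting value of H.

-8

The intervention breaks the incoming arrows to F: F = 4 if K >= 6 else 5 no longer applies, and F = -6.
H = K - 2M + F  [with K=4, M=3, F=-6]  = -8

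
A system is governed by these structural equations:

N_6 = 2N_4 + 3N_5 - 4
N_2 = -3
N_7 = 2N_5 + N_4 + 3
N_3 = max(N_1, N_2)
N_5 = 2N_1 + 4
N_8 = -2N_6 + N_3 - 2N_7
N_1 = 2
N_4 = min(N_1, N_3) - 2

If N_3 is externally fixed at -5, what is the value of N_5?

do(N_3=-5) replaces the equation N_3 = max(N_1, N_2) with the constant N_3 = -5.
N_5 is not downstream of the intervention, so its value is determined by the original equations.
N_5 = 2N_1 + 4  [with N_1=2]  = 8

8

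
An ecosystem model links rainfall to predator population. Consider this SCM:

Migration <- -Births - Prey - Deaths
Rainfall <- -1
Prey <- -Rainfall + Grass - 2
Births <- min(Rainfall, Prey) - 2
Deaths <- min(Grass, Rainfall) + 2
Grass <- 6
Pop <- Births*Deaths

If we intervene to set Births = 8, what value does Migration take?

-14

Under do(Births=8), the mechanism Births <- min(Rainfall, Prey) - 2 is discarded; Births is fixed at 8.
Prey = -Rainfall + Grass - 2  [with Rainfall=-1, Grass=6]  = 5
Deaths = min(Grass, Rainfall) + 2  [with Grass=6, Rainfall=-1]  = 1
Migration = -Births - Prey - Deaths  [with Births=8, Prey=5, Deaths=1]  = -14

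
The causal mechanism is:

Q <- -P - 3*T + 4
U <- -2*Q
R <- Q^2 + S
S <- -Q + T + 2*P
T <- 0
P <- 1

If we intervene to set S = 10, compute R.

Under do(S=10), the mechanism S <- -Q + T + 2*P is discarded; S is fixed at 10.
Q = -P - 3*T + 4  [with P=1, T=0]  = 3
R = Q^2 + S  [with Q=3, S=10]  = 19

19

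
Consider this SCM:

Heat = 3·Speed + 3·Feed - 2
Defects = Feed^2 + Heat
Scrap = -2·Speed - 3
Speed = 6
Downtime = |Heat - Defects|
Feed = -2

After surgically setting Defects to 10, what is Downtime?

Under do(Defects=10), the mechanism Defects = Feed^2 + Heat is discarded; Defects is fixed at 10.
Heat = 3·Speed + 3·Feed - 2  [with Speed=6, Feed=-2]  = 10
Downtime = |Heat - Defects|  [with Heat=10, Defects=10]  = 0

0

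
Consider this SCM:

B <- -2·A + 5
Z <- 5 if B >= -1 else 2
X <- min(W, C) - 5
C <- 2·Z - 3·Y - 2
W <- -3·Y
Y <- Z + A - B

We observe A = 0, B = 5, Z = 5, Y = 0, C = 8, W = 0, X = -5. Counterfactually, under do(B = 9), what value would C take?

20

do(B=9) replaces the equation B <- -2·A + 5 with the constant B = 9.
Z = 5 if B >= -1 else 2  [with B=9]  = 5
Y = Z + A - B  [with Z=5, A=0, B=9]  = -4
C = 2·Z - 3·Y - 2  [with Z=5, Y=-4]  = 20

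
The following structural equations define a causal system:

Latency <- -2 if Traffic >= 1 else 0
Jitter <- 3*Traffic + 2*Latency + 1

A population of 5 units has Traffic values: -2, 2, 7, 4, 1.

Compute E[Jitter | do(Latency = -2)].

4.2

do(Latency=-2) breaks Latency's dependence on Traffic. With Latency=-2 fixed, Jitter across the units is -9, 3, 18, 9, 0, mean 4.2.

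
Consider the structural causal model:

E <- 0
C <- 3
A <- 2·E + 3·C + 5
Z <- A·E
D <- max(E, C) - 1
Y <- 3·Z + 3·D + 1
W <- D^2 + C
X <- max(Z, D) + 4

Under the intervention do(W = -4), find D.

The intervention breaks the incoming arrows to W: W <- D^2 + C no longer applies, and W = -4.
D is not downstream of the intervention, so its value is determined by the original equations.
D = max(E, C) - 1  [with E=0, C=3]  = 2

2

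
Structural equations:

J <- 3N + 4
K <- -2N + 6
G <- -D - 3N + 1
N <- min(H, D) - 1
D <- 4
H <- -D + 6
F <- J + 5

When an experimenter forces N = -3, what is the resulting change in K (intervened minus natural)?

8

do(N=-3) replaces the equation N <- min(H, D) - 1 with the constant N = -3.
K = -2N + 6  [with N=-3]  = 12
Without intervention: H = -D + 6  [with D=4]  = 2; N = min(H, D) - 1  [with H=2, D=4]  = 1; K = -2N + 6  [with N=1]  = 4.
Change = 12 − 4 = 8.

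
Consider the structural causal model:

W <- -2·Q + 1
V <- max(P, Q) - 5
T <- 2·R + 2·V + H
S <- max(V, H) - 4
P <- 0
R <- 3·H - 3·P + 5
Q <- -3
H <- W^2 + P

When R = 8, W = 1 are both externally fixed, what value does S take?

Setting R = 8, W = 1 by intervention discards those variables' equations.
V = max(P, Q) - 5  [with P=0, Q=-3]  = -5
H = W^2 + P  [with W=1, P=0]  = 1
S = max(V, H) - 4  [with V=-5, H=1]  = -3

-3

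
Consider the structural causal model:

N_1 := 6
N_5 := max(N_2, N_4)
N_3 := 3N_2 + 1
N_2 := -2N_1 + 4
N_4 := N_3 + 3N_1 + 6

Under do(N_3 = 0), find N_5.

do(N_3=0) replaces the equation N_3 := 3N_2 + 1 with the constant N_3 = 0.
N_2 = -2N_1 + 4  [with N_1=6]  = -8
N_4 = N_3 + 3N_1 + 6  [with N_3=0, N_1=6]  = 24
N_5 = max(N_2, N_4)  [with N_2=-8, N_4=24]  = 24

24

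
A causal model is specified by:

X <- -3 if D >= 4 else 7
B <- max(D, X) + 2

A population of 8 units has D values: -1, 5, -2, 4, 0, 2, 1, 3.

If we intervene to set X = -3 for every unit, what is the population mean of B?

3.5

do(X=-3) breaks X's dependence on D. With X=-3 fixed, B across the units is 1, 7, 0, 6, 2, 4, 3, 5, mean 3.5.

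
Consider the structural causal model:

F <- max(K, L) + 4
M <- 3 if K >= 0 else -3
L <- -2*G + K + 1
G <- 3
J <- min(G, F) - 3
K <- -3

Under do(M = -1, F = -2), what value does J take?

-5

The joint intervention fixes M = -1, F = -2, removing each variable's own equation.
J = min(G, F) - 3  [with G=3, F=-2]  = -5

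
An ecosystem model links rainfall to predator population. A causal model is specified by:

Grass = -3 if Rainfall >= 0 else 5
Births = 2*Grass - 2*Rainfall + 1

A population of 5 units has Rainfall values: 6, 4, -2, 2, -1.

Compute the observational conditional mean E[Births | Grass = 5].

14

Observing Grass=5 restricts to units where Grass's equation naturally yields 5: Rainfall ∈ {-2, -1}. In that subpopulation Births = 15, 13, mean 14.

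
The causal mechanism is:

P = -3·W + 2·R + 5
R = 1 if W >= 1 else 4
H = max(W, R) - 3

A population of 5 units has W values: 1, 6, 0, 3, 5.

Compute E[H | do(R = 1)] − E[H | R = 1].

-0.55

Under do(R=1), R's equation is replaced by R=1 for every unit. Per-unit H: -2, 3, -2, 0, 2. Mean = 0.2.
E[H|R=1] averages over only the 4 units with R=1 (W = 1, 6, 3, 5): H = -2, 3, 0, 2, mean 0.75.
Difference = 0.2 − 0.75 = -0.55.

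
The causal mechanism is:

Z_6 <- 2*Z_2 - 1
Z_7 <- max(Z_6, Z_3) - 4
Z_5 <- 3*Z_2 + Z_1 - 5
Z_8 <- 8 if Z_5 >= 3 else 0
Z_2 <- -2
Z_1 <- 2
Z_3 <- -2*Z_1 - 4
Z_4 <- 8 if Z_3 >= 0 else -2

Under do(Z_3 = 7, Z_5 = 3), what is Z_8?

The joint intervention fixes Z_3 = 7, Z_5 = 3, removing each variable's own equation.
Z_8 = 8 if Z_5 >= 3 else 0  [with Z_5=3]  = 8

8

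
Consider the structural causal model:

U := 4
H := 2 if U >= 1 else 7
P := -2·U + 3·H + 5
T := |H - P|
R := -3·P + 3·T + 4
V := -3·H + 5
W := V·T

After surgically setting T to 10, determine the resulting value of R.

Intervening sets T = 10 and removes its equation (T := |H - P|).
H = 2 if U >= 1 else 7  [with U=4]  = 2
P = -2·U + 3·H + 5  [with U=4, H=2]  = 3
R = -3·P + 3·T + 4  [with P=3, T=10]  = 25

25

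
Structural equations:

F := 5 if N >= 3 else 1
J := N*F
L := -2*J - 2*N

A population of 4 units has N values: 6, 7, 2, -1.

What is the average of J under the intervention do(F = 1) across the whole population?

The intervention sets F=1 in all 4 units regardless of N. Recomputing J per unit gives 6, 7, 2, -1; average 3.5.

3.5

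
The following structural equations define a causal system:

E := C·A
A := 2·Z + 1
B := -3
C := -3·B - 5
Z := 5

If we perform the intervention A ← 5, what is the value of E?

20

Intervening sets A = 5 and removes its equation (A := 2·Z + 1).
C = -3·B - 5  [with B=-3]  = 4
E = C·A  [with C=4, A=5]  = 20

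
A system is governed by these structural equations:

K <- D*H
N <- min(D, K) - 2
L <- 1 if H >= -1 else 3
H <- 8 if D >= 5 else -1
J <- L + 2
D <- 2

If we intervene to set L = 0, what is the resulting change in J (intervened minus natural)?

Under do(L=0), the mechanism L <- 1 if H >= -1 else 3 is discarded; L is fixed at 0.
J = L + 2  [with L=0]  = 2
Without intervention: H = 8 if D >= 5 else -1  [with D=2]  = -1; L = 1 if H >= -1 else 3  [with H=-1]  = 1; J = L + 2  [with L=1]  = 3.
Change = 2 − 3 = -1.

-1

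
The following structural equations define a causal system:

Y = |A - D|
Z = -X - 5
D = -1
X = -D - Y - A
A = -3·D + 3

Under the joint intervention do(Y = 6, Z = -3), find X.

-11

The joint intervention fixes Y = 6, Z = -3, removing each variable's own equation.
A = -3·D + 3  [with D=-1]  = 6
X = -D - Y - A  [with D=-1, Y=6, A=6]  = -11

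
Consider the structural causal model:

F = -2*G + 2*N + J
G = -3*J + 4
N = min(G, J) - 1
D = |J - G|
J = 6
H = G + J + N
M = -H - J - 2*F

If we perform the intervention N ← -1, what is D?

20

The intervention breaks the incoming arrows to N: N = min(G, J) - 1 no longer applies, and N = -1.
D is not downstream of the intervention, so its value is determined by the original equations.
G = -3*J + 4  [with J=6]  = -14
D = |J - G|  [with J=6, G=-14]  = 20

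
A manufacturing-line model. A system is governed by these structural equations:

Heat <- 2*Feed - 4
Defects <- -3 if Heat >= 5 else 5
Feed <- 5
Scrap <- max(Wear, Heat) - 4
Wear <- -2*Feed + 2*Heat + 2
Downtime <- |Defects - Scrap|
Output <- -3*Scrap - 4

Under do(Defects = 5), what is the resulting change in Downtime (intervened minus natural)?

-2

The intervention breaks the incoming arrows to Defects: Defects <- -3 if Heat >= 5 else 5 no longer applies, and Defects = 5.
Heat = 2*Feed - 4  [with Feed=5]  = 6
Wear = -2*Feed + 2*Heat + 2  [with Feed=5, Heat=6]  = 4
Scrap = max(Wear, Heat) - 4  [with Wear=4, Heat=6]  = 2
Downtime = |Defects - Scrap|  [with Defects=5, Scrap=2]  = 3
Without intervention: Heat = 2*Feed - 4  [with Feed=5]  = 6; Wear = -2*Feed + 2*Heat + 2  [with Feed=5, Heat=6]  = 4; Defects = -3 if Heat >= 5 else 5  [with Heat=6]  = -3; Scrap = max(Wear, Heat) - 4  [with Wear=4, Heat=6]  = 2; Downtime = |Defects - Scrap|  [with Defects=-3, Scrap=2]  = 5.
Change = 3 − 5 = -2.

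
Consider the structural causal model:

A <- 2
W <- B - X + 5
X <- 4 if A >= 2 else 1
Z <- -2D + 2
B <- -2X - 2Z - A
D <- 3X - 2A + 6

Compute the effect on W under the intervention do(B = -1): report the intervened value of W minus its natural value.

-43

The intervention breaks the incoming arrows to B: B <- -2X - 2Z - A no longer applies, and B = -1.
X = 4 if A >= 2 else 1  [with A=2]  = 4
W = B - X + 5  [with B=-1, X=4]  = 0
Without intervention: X = 4 if A >= 2 else 1  [with A=2]  = 4; D = 3X - 2A + 6  [with X=4, A=2]  = 14; Z = -2D + 2  [with D=14]  = -26; B = -2X - 2Z - A  [with X=4, Z=-26, A=2]  = 42; W = B - X + 5  [with B=42, X=4]  = 43.
Change = 0 − 43 = -43.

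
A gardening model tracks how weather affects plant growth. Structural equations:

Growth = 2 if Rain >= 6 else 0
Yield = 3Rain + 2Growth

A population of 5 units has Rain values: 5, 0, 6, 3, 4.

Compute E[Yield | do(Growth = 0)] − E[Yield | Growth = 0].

Every unit gets Growth=0 under the intervention. Yield values become 15, 0, 18, 9, 12; E[Yield|do(Growth=0)] = 10.8.
Conditioning on Growth=0 selects the 4 unit(s) with Rain ∈ {5, 0, 3, 4}. Their Yield values: 15, 0, 9, 12. Mean = 9.
Difference = 10.8 − 9 = 1.8.

1.8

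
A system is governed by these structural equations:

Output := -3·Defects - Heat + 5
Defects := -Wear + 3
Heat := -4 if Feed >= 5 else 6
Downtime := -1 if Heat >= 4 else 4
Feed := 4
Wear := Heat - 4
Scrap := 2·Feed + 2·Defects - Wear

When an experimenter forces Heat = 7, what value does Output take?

-2

Under do(Heat=7), the mechanism Heat := -4 if Feed >= 5 else 6 is discarded; Heat is fixed at 7.
Wear = Heat - 4  [with Heat=7]  = 3
Defects = -Wear + 3  [with Wear=3]  = 0
Output = -3·Defects - Heat + 5  [with Defects=0, Heat=7]  = -2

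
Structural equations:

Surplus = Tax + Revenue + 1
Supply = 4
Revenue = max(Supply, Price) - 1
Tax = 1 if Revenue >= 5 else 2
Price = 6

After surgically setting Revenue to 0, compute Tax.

The intervention breaks the incoming arrows to Revenue: Revenue = max(Supply, Price) - 1 no longer applies, and Revenue = 0.
Tax = 1 if Revenue >= 5 else 2  [with Revenue=0]  = 2

2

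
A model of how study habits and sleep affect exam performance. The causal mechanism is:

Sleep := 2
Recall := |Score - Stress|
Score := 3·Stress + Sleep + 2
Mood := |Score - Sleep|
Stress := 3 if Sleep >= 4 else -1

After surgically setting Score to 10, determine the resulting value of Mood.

The intervention breaks the incoming arrows to Score: Score := 3·Stress + Sleep + 2 no longer applies, and Score = 10.
Mood = |Score - Sleep|  [with Score=10, Sleep=2]  = 8

8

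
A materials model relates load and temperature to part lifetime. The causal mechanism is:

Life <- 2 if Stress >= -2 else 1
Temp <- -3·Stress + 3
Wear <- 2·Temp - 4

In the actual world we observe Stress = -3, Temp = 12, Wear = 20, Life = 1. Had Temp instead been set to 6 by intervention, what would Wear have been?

8

The intervention breaks the incoming arrows to Temp: Temp <- -3·Stress + 3 no longer applies, and Temp = 6.
Wear = 2·Temp - 4  [with Temp=6]  = 8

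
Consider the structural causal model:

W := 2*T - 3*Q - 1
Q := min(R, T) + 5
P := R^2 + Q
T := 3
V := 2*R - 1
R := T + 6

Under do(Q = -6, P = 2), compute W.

23

Setting Q = -6, P = 2 by intervention discards those variables' equations.
W = 2*T - 3*Q - 1  [with T=3, Q=-6]  = 23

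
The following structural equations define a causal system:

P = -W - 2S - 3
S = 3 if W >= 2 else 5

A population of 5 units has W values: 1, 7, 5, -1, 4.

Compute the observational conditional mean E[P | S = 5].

E[P|S=5] averages over only the 2 units with S=5 (W = 1, -1): P = -14, -12, mean -13.

-13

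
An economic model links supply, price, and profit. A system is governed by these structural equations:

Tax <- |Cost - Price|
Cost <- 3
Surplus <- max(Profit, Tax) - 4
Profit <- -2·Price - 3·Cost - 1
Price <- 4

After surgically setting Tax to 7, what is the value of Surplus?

do(Tax=7) replaces the equation Tax <- |Cost - Price| with the constant Tax = 7.
Profit = -2·Price - 3·Cost - 1  [with Price=4, Cost=3]  = -18
Surplus = max(Profit, Tax) - 4  [with Profit=-18, Tax=7]  = 3

3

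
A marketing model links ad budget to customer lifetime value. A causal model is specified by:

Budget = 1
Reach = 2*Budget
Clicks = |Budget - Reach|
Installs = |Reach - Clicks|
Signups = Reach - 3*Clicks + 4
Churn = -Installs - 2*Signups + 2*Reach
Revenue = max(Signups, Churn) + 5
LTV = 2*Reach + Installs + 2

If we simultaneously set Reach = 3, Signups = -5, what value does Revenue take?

20

The joint intervention fixes Reach = 3, Signups = -5, removing each variable's own equation.
Clicks = |Budget - Reach|  [with Budget=1, Reach=3]  = 2
Installs = |Reach - Clicks|  [with Reach=3, Clicks=2]  = 1
Churn = -Installs - 2*Signups + 2*Reach  [with Installs=1, Signups=-5, Reach=3]  = 15
Revenue = max(Signups, Churn) + 5  [with Signups=-5, Churn=15]  = 20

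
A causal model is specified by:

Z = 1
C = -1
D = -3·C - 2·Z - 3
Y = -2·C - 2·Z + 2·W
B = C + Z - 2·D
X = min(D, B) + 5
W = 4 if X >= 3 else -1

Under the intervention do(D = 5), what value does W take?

The intervention breaks the incoming arrows to D: D = -3·C - 2·Z - 3 no longer applies, and D = 5.
B = C + Z - 2·D  [with C=-1, Z=1, D=5]  = -10
X = min(D, B) + 5  [with D=5, B=-10]  = -5
W = 4 if X >= 3 else -1  [with X=-5]  = -1

-1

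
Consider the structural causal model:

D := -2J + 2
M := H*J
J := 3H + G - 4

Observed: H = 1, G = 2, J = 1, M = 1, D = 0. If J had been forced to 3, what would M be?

The intervention breaks the incoming arrows to J: J := 3H + G - 4 no longer applies, and J = 3.
M = H*J  [with H=1, J=3]  = 3

3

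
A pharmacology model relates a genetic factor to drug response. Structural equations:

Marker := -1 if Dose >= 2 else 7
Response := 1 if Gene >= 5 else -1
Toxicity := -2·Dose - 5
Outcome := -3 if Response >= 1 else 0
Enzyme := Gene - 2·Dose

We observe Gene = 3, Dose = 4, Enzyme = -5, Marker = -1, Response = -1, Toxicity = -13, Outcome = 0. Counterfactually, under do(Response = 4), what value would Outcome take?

Under do(Response=4), the mechanism Response := 1 if Gene >= 5 else -1 is discarded; Response is fixed at 4.
Outcome = -3 if Response >= 1 else 0  [with Response=4]  = -3

-3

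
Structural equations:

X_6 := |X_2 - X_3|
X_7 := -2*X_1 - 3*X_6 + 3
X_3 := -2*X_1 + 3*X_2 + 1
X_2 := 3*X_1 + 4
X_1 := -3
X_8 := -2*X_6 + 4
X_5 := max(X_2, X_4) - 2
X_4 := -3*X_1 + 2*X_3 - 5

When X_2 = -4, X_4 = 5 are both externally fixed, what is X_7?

6

Setting X_2 = -4, X_4 = 5 by intervention discards those variables' equations.
X_3 = -2*X_1 + 3*X_2 + 1  [with X_1=-3, X_2=-4]  = -5
X_6 = |X_2 - X_3|  [with X_2=-4, X_3=-5]  = 1
X_7 = -2*X_1 - 3*X_6 + 3  [with X_1=-3, X_6=1]  = 6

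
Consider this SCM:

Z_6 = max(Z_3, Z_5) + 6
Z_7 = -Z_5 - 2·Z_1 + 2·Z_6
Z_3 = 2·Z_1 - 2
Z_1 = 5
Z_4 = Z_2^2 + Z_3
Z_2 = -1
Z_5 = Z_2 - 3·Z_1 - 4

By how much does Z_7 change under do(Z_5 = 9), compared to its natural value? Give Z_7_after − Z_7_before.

-27

Under do(Z_5=9), the mechanism Z_5 = Z_2 - 3·Z_1 - 4 is discarded; Z_5 is fixed at 9.
Z_3 = 2·Z_1 - 2  [with Z_1=5]  = 8
Z_6 = max(Z_3, Z_5) + 6  [with Z_3=8, Z_5=9]  = 15
Z_7 = -Z_5 - 2·Z_1 + 2·Z_6  [with Z_5=9, Z_1=5, Z_6=15]  = 11
Without intervention: Z_3 = 2·Z_1 - 2  [with Z_1=5]  = 8; Z_5 = Z_2 - 3·Z_1 - 4  [with Z_2=-1, Z_1=5]  = -20; Z_6 = max(Z_3, Z_5) + 6  [with Z_3=8, Z_5=-20]  = 14; Z_7 = -Z_5 - 2·Z_1 + 2·Z_6  [with Z_5=-20, Z_1=5, Z_6=14]  = 38.
Change = 11 − 38 = -27.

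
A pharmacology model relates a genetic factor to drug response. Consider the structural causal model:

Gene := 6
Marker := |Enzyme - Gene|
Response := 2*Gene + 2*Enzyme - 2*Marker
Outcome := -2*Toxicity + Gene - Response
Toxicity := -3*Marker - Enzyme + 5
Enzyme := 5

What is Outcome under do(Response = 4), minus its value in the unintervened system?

Under do(Response=4), the mechanism Response := 2*Gene + 2*Enzyme - 2*Marker is discarded; Response is fixed at 4.
Marker = |Enzyme - Gene|  [with Enzyme=5, Gene=6]  = 1
Toxicity = -3*Marker - Enzyme + 5  [with Marker=1, Enzyme=5]  = -3
Outcome = -2*Toxicity + Gene - Response  [with Toxicity=-3, Gene=6, Response=4]  = 8
Without intervention: Marker = |Enzyme - Gene|  [with Enzyme=5, Gene=6]  = 1; Response = 2*Gene + 2*Enzyme - 2*Marker  [with Gene=6, Enzyme=5, Marker=1]  = 20; Toxicity = -3*Marker - Enzyme + 5  [with Marker=1, Enzyme=5]  = -3; Outcome = -2*Toxicity + Gene - Response  [with Toxicity=-3, Gene=6, Response=20]  = -8.
Change = 8 − (-8) = 16.

16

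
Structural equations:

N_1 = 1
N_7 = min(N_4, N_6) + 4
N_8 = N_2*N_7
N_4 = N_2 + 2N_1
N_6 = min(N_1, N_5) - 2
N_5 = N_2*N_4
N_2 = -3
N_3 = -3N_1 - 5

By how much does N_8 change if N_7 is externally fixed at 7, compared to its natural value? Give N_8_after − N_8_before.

-12

do(N_7=7) replaces the equation N_7 = min(N_4, N_6) + 4 with the constant N_7 = 7.
N_8 = N_2*N_7  [with N_2=-3, N_7=7]  = -21
Without intervention: N_4 = N_2 + 2N_1  [with N_2=-3, N_1=1]  = -1; N_5 = N_2*N_4  [with N_2=-3, N_4=-1]  = 3; N_6 = min(N_1, N_5) - 2  [with N_1=1, N_5=3]  = -1; N_7 = min(N_4, N_6) + 4  [with N_4=-1, N_6=-1]  = 3; N_8 = N_2*N_7  [with N_2=-3, N_7=3]  = -9.
Change = -21 − (-9) = -12.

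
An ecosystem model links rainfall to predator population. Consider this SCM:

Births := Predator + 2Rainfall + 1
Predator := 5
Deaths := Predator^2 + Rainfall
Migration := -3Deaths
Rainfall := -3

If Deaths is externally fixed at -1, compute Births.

Under do(Deaths=-1), the mechanism Deaths := Predator^2 + Rainfall is discarded; Deaths is fixed at -1.
Since Births is not a descendant of the intervened variable, it is unaffected.
Births = Predator + 2Rainfall + 1  [with Predator=5, Rainfall=-3]  = 0

0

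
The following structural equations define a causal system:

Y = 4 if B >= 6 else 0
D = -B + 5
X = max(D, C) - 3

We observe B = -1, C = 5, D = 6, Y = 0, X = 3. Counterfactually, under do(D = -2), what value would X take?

2

do(D=-2) replaces the equation D = -B + 5 with the constant D = -2.
X = max(D, C) - 3  [with D=-2, C=5]  = 2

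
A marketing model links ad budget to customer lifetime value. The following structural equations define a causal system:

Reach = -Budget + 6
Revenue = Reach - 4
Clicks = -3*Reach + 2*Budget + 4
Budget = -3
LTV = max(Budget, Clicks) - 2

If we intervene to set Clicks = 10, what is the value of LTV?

do(Clicks=10) replaces the equation Clicks = -3*Reach + 2*Budget + 4 with the constant Clicks = 10.
LTV = max(Budget, Clicks) - 2  [with Budget=-3, Clicks=10]  = 8

8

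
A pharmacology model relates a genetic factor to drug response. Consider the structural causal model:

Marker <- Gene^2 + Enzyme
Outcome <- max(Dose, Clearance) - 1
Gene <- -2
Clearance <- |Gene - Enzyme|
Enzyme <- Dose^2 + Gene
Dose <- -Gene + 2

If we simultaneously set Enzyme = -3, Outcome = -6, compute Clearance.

1

The joint intervention fixes Enzyme = -3, Outcome = -6, removing each variable's own equation.
Clearance = |Gene - Enzyme|  [with Gene=-2, Enzyme=-3]  = 1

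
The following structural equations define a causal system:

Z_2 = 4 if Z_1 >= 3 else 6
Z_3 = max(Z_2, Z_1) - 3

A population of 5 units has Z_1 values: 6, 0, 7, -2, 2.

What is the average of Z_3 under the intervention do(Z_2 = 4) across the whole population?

Under do(Z_2=4), Z_2's equation is replaced by Z_2=4 for every unit. Per-unit Z_3: 3, 1, 4, 1, 1. Mean = 2.

2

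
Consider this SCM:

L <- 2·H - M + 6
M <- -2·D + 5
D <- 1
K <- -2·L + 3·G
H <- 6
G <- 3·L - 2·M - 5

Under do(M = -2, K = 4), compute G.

59

The joint intervention fixes M = -2, K = 4, removing each variable's own equation.
L = 2·H - M + 6  [with H=6, M=-2]  = 20
G = 3·L - 2·M - 5  [with L=20, M=-2]  = 59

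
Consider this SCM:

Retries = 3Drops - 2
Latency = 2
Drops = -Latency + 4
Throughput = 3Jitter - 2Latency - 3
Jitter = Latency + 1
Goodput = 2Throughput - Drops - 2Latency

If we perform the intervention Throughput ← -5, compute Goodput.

The intervention breaks the incoming arrows to Throughput: Throughput = 3Jitter - 2Latency - 3 no longer applies, and Throughput = -5.
Drops = -Latency + 4  [with Latency=2]  = 2
Goodput = 2Throughput - Drops - 2Latency  [with Throughput=-5, Drops=2, Latency=2]  = -16

-16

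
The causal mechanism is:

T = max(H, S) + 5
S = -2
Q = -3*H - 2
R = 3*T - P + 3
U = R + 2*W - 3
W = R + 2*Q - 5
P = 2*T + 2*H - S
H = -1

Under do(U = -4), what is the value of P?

8

The intervention breaks the incoming arrows to U: U = R + 2*W - 3 no longer applies, and U = -4.
Since P is not a descendant of the intervened variable, it is unaffected.
T = max(H, S) + 5  [with H=-1, S=-2]  = 4
P = 2*T + 2*H - S  [with T=4, H=-1, S=-2]  = 8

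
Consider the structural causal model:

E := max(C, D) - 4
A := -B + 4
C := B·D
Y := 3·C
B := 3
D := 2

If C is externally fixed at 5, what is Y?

The intervention breaks the incoming arrows to C: C := B·D no longer applies, and C = 5.
Y = 3·C  [with C=5]  = 15

15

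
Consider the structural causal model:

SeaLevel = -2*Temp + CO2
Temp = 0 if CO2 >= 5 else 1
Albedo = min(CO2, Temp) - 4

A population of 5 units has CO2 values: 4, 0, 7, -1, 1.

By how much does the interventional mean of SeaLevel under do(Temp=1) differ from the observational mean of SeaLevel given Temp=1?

Under do(Temp=1), Temp's equation is replaced by Temp=1 for every unit. Per-unit SeaLevel: 2, -2, 5, -3, -1. Mean = 0.2.
Conditioning on Temp=1 selects the 4 unit(s) with CO2 ∈ {4, 0, -1, 1}. Their SeaLevel values: 2, -2, -3, -1. Mean = -1.
Difference = 0.2 − (-1) = 1.2.

1.2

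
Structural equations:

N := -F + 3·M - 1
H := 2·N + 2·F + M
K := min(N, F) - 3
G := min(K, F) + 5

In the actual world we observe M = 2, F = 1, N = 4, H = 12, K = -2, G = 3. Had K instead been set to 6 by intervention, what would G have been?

6

The intervention breaks the incoming arrows to K: K := min(N, F) - 3 no longer applies, and K = 6.
G = min(K, F) + 5  [with K=6, F=1]  = 6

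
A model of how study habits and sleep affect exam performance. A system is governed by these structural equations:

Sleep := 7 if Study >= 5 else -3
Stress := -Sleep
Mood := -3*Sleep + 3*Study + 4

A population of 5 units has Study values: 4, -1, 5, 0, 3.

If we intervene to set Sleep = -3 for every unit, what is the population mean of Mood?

do(Sleep=-3) breaks Sleep's dependence on Study. With Sleep=-3 fixed, Mood across the units is 25, 10, 28, 13, 22, mean 19.6.

19.6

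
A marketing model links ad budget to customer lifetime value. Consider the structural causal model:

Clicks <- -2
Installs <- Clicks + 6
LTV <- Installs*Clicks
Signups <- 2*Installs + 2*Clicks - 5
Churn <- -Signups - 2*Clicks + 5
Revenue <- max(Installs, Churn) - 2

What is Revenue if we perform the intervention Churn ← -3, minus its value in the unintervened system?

Intervening sets Churn = -3 and removes its equation (Churn <- -Signups - 2*Clicks + 5).
Installs = Clicks + 6  [with Clicks=-2]  = 4
Revenue = max(Installs, Churn) - 2  [with Installs=4, Churn=-3]  = 2
Without intervention: Installs = Clicks + 6  [with Clicks=-2]  = 4; Signups = 2*Installs + 2*Clicks - 5  [with Installs=4, Clicks=-2]  = -1; Churn = -Signups - 2*Clicks + 5  [with Signups=-1, Clicks=-2]  = 10; Revenue = max(Installs, Churn) - 2  [with Installs=4, Churn=10]  = 8.
Change = 2 − 8 = -6.

-6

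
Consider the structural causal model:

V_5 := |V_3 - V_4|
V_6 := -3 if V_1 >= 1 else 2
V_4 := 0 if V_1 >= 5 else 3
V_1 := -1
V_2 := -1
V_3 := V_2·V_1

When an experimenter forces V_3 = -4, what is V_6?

2

The intervention breaks the incoming arrows to V_3: V_3 := V_2·V_1 no longer applies, and V_3 = -4.
No directed path runs from V_3 to V_6, so V_6 keeps its natural value.
V_6 = -3 if V_1 >= 1 else 2  [with V_1=-1]  = 2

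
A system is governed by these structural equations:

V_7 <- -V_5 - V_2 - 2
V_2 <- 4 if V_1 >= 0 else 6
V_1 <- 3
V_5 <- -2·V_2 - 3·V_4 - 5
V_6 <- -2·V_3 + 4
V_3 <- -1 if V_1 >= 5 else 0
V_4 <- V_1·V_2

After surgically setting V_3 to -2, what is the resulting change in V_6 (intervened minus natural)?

The intervention breaks the incoming arrows to V_3: V_3 <- -1 if V_1 >= 5 else 0 no longer applies, and V_3 = -2.
V_6 = -2·V_3 + 4  [with V_3=-2]  = 8
Without intervention: V_3 = -1 if V_1 >= 5 else 0  [with V_1=3]  = 0; V_6 = -2·V_3 + 4  [with V_3=0]  = 4.
Change = 8 − 4 = 4.

4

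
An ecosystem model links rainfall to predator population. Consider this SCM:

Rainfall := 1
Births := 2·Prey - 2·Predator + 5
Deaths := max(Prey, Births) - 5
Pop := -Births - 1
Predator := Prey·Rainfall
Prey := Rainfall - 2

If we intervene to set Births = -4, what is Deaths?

Intervening sets Births = -4 and removes its equation (Births := 2·Prey - 2·Predator + 5).
Prey = Rainfall - 2  [with Rainfall=1]  = -1
Deaths = max(Prey, Births) - 5  [with Prey=-1, Births=-4]  = -6

-6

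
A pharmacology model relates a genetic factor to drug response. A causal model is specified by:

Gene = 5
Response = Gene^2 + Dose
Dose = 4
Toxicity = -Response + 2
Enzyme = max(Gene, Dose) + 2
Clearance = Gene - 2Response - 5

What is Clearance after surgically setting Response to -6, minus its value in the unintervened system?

Under do(Response=-6), the mechanism Response = Gene^2 + Dose is discarded; Response is fixed at -6.
Clearance = Gene - 2Response - 5  [with Gene=5, Response=-6]  = 12
Without intervention: Response = Gene^2 + Dose  [with Gene=5, Dose=4]  = 29; Clearance = Gene - 2Response - 5  [with Gene=5, Response=29]  = -58.
Change = 12 − (-58) = 70.

70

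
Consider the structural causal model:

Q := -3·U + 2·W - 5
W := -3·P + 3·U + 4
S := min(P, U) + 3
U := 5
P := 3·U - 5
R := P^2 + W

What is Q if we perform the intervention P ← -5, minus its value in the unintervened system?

Under do(P=-5), the mechanism P := 3·U - 5 is discarded; P is fixed at -5.
W = -3·P + 3·U + 4  [with P=-5, U=5]  = 34
Q = -3·U + 2·W - 5  [with U=5, W=34]  = 48
Without intervention: P = 3·U - 5  [with U=5]  = 10; W = -3·P + 3·U + 4  [with P=10, U=5]  = -11; Q = -3·U + 2·W - 5  [with U=5, W=-11]  = -42.
Change = 48 − (-42) = 90.

90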